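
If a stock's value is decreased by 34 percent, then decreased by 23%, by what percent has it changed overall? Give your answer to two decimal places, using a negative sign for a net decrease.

The combined multiplier is 0.66 × 0.77 = 0.5082.
That corresponds to a decrease of 49.18%.

-49.18%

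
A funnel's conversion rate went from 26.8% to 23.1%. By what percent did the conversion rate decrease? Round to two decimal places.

13.81%

The change is 23.1 − 26.8 = -3.7 percentage points.
Relative to the original 26.8%, that is -3.7 ÷ 26.8 ≈ -13.81%.
So the conversion rate fell by 13.81%.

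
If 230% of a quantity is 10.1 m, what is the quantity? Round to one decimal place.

10.1 m ÷ 2.3 ≈ 4.4 m.

4.4 m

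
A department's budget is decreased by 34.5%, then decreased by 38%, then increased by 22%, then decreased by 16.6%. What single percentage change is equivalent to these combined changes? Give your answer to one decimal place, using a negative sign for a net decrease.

-58.7%

The combined multiplier is 0.655 × 0.62 × 1.22 × 0.834 = 0.413198628.
That corresponds to a decrease of 58.7%.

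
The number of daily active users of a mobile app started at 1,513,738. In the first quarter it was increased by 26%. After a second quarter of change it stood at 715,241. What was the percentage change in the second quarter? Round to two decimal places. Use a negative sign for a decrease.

-62.50%

After the first quarter: 1,513,738 × 1.26 = 1907309.88.
Second-quarter multiplier: 715,241 ÷ 1907309.88 ≈ 0.375.
That is a change of -62.50%.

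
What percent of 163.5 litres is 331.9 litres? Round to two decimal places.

203.00%

331.9 litres ÷ 163.5 litres ≈ 203.00%.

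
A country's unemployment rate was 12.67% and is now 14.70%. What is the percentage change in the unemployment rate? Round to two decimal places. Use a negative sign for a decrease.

The change is 14.70 − 12.67 = 2.03 percentage points.
Relative to the original 12.67%, that is 2.03 ÷ 12.67 ≈ 16.02%.

16.02%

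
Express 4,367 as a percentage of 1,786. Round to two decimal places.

4,367 ÷ 1,786 ≈ 244.51%.

244.51%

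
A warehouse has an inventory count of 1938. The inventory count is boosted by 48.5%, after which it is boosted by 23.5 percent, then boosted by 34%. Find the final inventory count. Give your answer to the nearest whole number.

Apply the 48.5% increase: 1938 × 1.485 = 2877.93.
After the 23.5% increase: 2877.93 × 1.235 = 3554.24355.
34% increase: 3554.24355 × 1.34 = 4762.686357 ≈ 4763.

4763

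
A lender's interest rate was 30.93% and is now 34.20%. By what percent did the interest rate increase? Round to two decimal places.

10.57%

The change is 34.20 − 30.93 = 3.27 percentage points.
Relative to the original 30.93%, that is 3.27 ÷ 30.93 ≈ 10.57%.
So the interest rate rose by 10.57%.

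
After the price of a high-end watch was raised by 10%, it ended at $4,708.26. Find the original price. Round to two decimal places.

$4,280.24

The overall multiplier applied was 1.1.
So the original price was $4,708.26 ÷ 1.1 ≈ $4,280.24.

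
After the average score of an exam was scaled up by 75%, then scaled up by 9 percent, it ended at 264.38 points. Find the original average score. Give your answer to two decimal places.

138.60 points

The overall multiplier applied was 1.75 × 1.09 = 1.9075.
So the original average score was 264.38 ÷ 1.9075 ≈ 138.60 points.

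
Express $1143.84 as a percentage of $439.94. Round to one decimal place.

260.0%

$1143.84 ÷ $439.94 ≈ 260.0%.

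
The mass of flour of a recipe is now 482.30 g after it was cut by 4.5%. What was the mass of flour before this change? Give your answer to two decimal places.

The overall multiplier applied was 0.955.
So the original mass of flour was 482.30 ÷ 0.955 ≈ 505.03 g.

505.03 g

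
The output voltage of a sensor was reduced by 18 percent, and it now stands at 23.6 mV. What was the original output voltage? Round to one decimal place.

The overall multiplier applied was 0.82.
So the original output voltage was 23.6 ÷ 0.82 ≈ 28.8 mV.

28.8 mV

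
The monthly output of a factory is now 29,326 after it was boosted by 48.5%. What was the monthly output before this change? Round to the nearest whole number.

The overall multiplier applied was 1.485.
So the original monthly output was 29,326 ÷ 1.485 ≈ 19,748.

19,748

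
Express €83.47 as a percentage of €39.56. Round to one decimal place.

€83.47 ÷ €39.56 ≈ 211.0%.

211.0%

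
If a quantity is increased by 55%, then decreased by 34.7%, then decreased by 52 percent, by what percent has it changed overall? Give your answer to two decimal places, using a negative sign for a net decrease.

A 55% increase multiplies by 1.55.
Then a 34.7% decrease: 1.55 × 0.653 = 1.01215.
Then a 52% decrease: 1.01215 × 0.48 = 0.485832.
Overall factor 0.485832, i.e. -51.42%.

-51.42%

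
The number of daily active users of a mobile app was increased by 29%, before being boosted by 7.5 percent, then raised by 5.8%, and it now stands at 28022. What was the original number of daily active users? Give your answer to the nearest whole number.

Undoing the 5.8% increase: 28022 ÷ 1.058 ≈ 26485.822306.
Undoing the 7.5% increase: 26485.822306 ÷ 1.075 ≈ 24637.974238.
Undoing the 29% increase: 24637.974238 ÷ 1.29 ≈ 19099.

19099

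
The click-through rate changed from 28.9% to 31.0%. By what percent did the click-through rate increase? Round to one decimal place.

The change is 31.0 − 28.9 = 2.1 percentage points.
Relative to the original 28.9%, that is 2.1 ÷ 28.9 ≈ 7.3%.
So the click-through rate rose by 7.3%.

7.3%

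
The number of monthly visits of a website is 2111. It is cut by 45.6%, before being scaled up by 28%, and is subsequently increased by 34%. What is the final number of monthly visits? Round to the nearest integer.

Each change multiplies by a factor: 0.544 × 1.28 × 1.34 = 0.9330688.
2111 × 0.9330688 = 1969.7082368 ≈ 1970.

1970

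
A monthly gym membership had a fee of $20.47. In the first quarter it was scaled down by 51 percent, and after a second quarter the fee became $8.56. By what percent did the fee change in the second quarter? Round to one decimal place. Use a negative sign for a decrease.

-14.7%

After the first quarter: $20.47 × 0.49 = $10.0303.
Second-quarter multiplier: $8.56 ÷ $10.0303 ≈ 0.85341.
That is a change of -14.7%.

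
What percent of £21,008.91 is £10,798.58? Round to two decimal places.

51.40%

£10,798.58 ÷ £21,008.91 ≈ 51.40%.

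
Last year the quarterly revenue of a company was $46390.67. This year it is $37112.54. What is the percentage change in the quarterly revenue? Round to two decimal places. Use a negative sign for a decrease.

-20.00%

Change: $37112.54 − $46390.67 = -$9278.13.
Relative to the original: -$9278.13 ÷ $46390.67 ≈ -20.00%.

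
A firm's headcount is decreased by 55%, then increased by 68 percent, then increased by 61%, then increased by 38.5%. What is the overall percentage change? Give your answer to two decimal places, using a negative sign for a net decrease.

The combined multiplier is 0.45 × 1.68 × 1.61 × 1.385 = 1.6857666.
That corresponds to an increase of 68.58%.

68.58%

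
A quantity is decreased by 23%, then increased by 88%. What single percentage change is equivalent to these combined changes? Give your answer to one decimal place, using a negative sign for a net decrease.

44.8%

The combined multiplier is 0.77 × 1.88 = 1.4476.
That corresponds to an increase of 44.8%.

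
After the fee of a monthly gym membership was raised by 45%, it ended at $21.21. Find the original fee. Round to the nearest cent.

The overall multiplier applied was 1.45.
So the original fee was $21.21 ÷ 1.45 ≈ $14.63.

$14.63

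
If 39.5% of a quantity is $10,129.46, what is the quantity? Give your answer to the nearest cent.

$25,644.20

$10,129.46 ÷ 0.395 ≈ $25,644.20.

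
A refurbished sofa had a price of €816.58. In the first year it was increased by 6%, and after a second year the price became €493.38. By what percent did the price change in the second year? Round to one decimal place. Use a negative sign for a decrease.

-43.0%

After the first year: €816.58 × 1.06 = €865.5748.
Second-year multiplier: €493.38 ÷ €865.5748 ≈ 0.57.
That is a change of -43.0%.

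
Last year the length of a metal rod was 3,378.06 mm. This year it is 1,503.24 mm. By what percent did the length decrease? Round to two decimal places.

Change: 1,503.24 − 3,378.06 = -1,874.82.
Relative to the original: -1,874.82 ÷ 3,378.06 ≈ -55.50%.
So the length decreased by 55.50%.

55.50%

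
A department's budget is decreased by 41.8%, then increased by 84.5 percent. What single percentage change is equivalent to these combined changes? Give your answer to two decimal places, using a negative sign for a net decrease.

A 41.8% decrease multiplies by 0.582.
Then an 84.5% increase: 0.582 × 1.845 = 1.07379.
Overall factor 1.07379, i.e. 7.38%.

7.38%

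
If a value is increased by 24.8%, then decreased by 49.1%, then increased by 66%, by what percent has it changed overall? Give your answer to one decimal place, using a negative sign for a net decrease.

5.4%

A 24.8% increase multiplies by 1.248.
Then a 49.1% decrease: 1.248 × 0.509 = 0.635232.
Then a 66% increase: 0.635232 × 1.66 = 1.05448512.
Overall factor 1.05448512, i.e. 5.4%.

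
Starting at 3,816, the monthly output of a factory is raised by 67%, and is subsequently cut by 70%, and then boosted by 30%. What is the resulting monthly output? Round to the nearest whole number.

Apply the 67% increase: 3,816 × 1.67 = 6372.72.
After the 70% decrease: 6372.72 × 0.3 = 1911.816.
After the 30% increase: 1911.816 × 1.3 = 2485.3608 ≈ 2,485.

2,485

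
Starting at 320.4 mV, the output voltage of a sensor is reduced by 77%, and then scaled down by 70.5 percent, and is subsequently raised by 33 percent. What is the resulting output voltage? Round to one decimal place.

28.9 mV

77% decrease: 320.4 × 0.23 = 73.692.
After the 70.5% decrease: 73.692 × 0.295 = 21.73914.
33% increase: 21.73914 × 1.33 = 28.9130562 ≈ 28.9.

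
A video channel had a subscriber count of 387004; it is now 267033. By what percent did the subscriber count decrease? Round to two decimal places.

31.00%

Change: 267033 − 387004 = -119971.
Relative to the original: -119971 ÷ 387004 ≈ -31.00%.
So the subscriber count decreased by 31.00%.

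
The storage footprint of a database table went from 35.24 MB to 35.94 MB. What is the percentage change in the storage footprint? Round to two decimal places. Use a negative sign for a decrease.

1.99%

Change: 35.94 − 35.24 = 0.70.
Relative to the original: 0.70 ÷ 35.24 ≈ 1.99%.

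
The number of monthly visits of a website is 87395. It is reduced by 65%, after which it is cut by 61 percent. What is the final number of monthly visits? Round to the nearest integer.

After the 65% decrease: 87395 × 0.35 = 30588.25.
61% decrease: 30588.25 × 0.39 = 11929.4175 ≈ 11929.

11929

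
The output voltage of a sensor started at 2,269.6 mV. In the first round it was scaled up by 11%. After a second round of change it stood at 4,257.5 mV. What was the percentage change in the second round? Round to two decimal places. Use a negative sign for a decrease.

After the first round: 2,269.6 × 1.11 = 2519.256.
Second-round multiplier: 4,257.5 ÷ 2519.256 ≈ 1.689983.
That is a change of 69.00%.

69.00%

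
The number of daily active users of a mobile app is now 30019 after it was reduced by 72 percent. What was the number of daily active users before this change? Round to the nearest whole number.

The overall multiplier applied was 0.28.
So the original number of daily active users was 30019 ÷ 0.28 ≈ 107211.

107211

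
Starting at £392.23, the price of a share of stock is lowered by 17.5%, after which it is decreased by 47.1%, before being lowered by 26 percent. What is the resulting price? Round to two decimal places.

£126.67

Apply the 17.5% decrease: £392.23 × 0.825 = £323.58975.
Apply the 47.1% decrease: £323.58975 × 0.529 = £171.17897775.
Apply the 26% decrease: £171.17897775 × 0.74 = £126.672443535 ≈ £126.67.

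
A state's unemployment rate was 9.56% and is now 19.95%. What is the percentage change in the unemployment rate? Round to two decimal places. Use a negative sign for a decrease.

108.68%

The change is 19.95 − 9.56 = 10.39 percentage points.
Relative to the original 9.56%, that is 10.39 ÷ 9.56 ≈ 108.68%.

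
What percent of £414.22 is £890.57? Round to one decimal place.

£890.57 ÷ £414.22 ≈ 215.0%.

215.0%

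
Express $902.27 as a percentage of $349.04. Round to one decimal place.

$902.27 ÷ $349.04 ≈ 258.5%.

258.5%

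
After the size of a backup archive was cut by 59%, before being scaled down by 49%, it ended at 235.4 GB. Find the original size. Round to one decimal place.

Undoing the 49% decrease: 235.4 ÷ 0.51 ≈ 461.568627.
Undoing the 59% decrease: 461.568627 ÷ 0.41 ≈ 1125.8 GB.

1125.8 GB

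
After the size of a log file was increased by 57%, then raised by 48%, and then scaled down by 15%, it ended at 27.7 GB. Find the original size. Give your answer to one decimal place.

14.0 GB

Undoing the 15% decrease: 27.7 ÷ 0.85 ≈ 32.588235.
Undoing the 48% increase: 32.588235 ÷ 1.48 ≈ 22.019078.
Undoing the 57% increase: 22.019078 ÷ 1.57 ≈ 14.0 GB.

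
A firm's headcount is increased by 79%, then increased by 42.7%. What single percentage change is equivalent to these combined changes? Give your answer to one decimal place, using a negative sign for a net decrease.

The combined multiplier is 1.79 × 1.427 = 2.55433.
That corresponds to an increase of 155.4%.

155.4%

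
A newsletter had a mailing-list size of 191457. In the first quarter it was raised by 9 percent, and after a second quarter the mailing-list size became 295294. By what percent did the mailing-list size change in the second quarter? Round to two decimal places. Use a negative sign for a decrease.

After the first quarter: 191457 × 1.09 = 208688.13.
Second-quarter multiplier: 295294 ÷ 208688.13 ≈ 1.415001.
That is a change of 41.50%.

41.50%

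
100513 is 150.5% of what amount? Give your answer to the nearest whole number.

100513 ÷ 1.505 ≈ 66786.

66786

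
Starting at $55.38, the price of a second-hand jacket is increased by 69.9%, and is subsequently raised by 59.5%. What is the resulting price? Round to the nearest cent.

69.9% increase: $55.38 × 1.699 = $94.09062.
59.5% increase: $94.09062 × 1.595 = $150.0745389 ≈ $150.07.

$150.07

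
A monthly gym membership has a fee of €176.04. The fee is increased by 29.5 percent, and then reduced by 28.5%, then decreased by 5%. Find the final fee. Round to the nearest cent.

Apply the 29.5% increase: €176.04 × 1.295 = €227.9718.
28.5% decrease: €227.9718 × 0.715 = €162.999837.
Apply the 5% decrease: €162.999837 × 0.95 = €154.84984515 ≈ €154.85.

€154.85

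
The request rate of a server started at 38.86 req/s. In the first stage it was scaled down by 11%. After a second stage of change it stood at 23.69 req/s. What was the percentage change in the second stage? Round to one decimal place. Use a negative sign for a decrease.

-31.5%

After the first stage: 38.86 × 0.89 = 34.5854.
Second-stage multiplier: 23.69 ÷ 34.5854 ≈ 0.68497.
That is a change of -31.5%.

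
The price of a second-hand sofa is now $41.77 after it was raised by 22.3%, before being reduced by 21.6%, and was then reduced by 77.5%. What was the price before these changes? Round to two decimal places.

$193.62

Undoing the 77.5% decrease: $41.77 ÷ 0.225 ≈ $185.644444.
Undoing the 21.6% decrease: $185.644444 ÷ 0.784 ≈ $236.791383.
Undoing the 22.3% increase: $236.791383 ÷ 1.223 ≈ $193.62.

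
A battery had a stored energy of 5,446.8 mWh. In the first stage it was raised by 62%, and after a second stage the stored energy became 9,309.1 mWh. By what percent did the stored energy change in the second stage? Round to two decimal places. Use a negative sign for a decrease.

5.50%

After the first stage: 5,446.8 × 1.62 = 8823.816.
Second-stage multiplier: 9,309.1 ÷ 8823.816 ≈ 1.054997.
That is a change of 5.50%.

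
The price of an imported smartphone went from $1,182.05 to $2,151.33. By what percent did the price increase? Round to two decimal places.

Change: $2,151.33 − $1,182.05 = $969.28.
Relative to the original: $969.28 ÷ $1,182.05 ≈ 82.00%.
So the price increased by 82.00%.

82.00%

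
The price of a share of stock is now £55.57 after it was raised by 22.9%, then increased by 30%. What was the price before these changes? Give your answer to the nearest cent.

Undoing the 30% increase: £55.57 ÷ 1.3 ≈ £42.746154.
Undoing the 22.9% increase: £42.746154 ÷ 1.229 ≈ £34.78.

£34.78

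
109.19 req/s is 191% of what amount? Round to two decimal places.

109.19 req/s ÷ 1.91 ≈ 57.17 req/s.

57.17 req/s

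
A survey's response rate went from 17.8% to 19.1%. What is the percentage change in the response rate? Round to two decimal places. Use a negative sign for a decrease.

The change is 19.1 − 17.8 = 1.3 percentage points.
Relative to the original 17.8%, that is 1.3 ÷ 17.8 ≈ 7.30%.

7.30%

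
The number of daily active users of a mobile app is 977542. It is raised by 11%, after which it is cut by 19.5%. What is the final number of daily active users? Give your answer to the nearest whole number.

Apply the 11% increase: 977542 × 1.11 = 1085071.62.
After the 19.5% decrease: 1085071.62 × 0.805 = 873482.6541 ≈ 873483.

873483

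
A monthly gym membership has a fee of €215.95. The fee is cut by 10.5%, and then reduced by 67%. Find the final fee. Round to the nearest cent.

€63.78

After the 10.5% decrease: €215.95 × 0.895 = €193.27525.
Apply the 67% decrease: €193.27525 × 0.33 = €63.7808325 ≈ €63.78.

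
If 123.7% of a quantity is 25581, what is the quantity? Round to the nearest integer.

25581 ÷ 1.237 ≈ 20680.

20680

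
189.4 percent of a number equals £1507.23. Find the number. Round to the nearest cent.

£1507.23 ÷ 1.894 ≈ £795.79.

£795.79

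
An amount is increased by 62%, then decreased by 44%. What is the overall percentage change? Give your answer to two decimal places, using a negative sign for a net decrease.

-9.28%

The combined multiplier is 1.62 × 0.56 = 0.9072.
That corresponds to a decrease of 9.28%.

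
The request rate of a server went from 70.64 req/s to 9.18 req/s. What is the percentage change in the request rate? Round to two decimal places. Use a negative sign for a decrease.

Change: 9.18 − 70.64 = -61.46.
Relative to the original: -61.46 ÷ 70.64 ≈ -87.00%.

-87.00%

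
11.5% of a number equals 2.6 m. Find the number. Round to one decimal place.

2.6 m ÷ 0.115 ≈ 22.6 m.

22.6 m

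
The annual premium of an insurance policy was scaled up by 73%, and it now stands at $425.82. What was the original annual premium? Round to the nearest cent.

$246.14

The overall multiplier applied was 1.73.
So the original annual premium was $425.82 ÷ 1.73 ≈ $246.14.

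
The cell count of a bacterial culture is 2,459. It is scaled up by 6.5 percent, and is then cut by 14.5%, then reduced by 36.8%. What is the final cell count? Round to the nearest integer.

1,415

After the 6.5% increase: 2,459 × 1.065 = 2618.835.
14.5% decrease: 2618.835 × 0.855 = 2239.103925.
Apply the 36.8% decrease: 2239.103925 × 0.632 = 1415.1136806 ≈ 1,415.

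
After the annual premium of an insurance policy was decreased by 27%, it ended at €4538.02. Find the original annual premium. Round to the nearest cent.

The overall multiplier applied was 0.73.
So the original annual premium was €4538.02 ÷ 0.73 ≈ €6216.47.

€6216.47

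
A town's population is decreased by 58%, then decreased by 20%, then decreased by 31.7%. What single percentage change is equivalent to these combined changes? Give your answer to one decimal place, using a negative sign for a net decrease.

The combined multiplier is 0.42 × 0.8 × 0.683 = 0.229488.
That corresponds to a decrease of 77.1%.

-77.1%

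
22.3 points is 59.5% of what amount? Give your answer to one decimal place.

37.5 points

22.3 points ÷ 0.595 ≈ 37.5 points.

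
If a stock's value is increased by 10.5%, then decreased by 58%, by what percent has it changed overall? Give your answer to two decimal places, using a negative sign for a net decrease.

-53.59%

The combined multiplier is 1.105 × 0.42 = 0.4641.
That corresponds to a decrease of 53.59%.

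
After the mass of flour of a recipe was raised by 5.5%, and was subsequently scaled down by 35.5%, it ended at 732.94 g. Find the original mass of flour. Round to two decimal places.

The overall multiplier applied was 1.055 × 0.645 = 0.680475.
So the original mass of flour was 732.94 ÷ 0.680475 ≈ 1077.10 g.

1077.10 g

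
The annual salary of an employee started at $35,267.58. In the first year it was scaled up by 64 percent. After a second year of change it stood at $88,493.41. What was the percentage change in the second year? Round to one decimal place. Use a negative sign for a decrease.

53.0%

After the first year: $35,267.58 × 1.64 = $57838.8312.
Second-year multiplier: $88,493.41 ÷ $57838.8312 ≈ 1.53.
That is a change of 53.0%.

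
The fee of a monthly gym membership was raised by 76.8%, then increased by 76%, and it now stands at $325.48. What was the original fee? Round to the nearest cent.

$104.60

The overall multiplier applied was 1.768 × 1.76 = 3.11168.
So the original fee was $325.48 ÷ 3.11168 ≈ $104.60.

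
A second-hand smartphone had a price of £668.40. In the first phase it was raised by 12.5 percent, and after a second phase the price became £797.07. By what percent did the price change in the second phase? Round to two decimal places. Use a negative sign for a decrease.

6.00%

After the first phase: £668.40 × 1.125 = £751.95.
Second-phase multiplier: £797.07 ÷ £751.95 ≈ 1.060004.
That is a change of 6.00%.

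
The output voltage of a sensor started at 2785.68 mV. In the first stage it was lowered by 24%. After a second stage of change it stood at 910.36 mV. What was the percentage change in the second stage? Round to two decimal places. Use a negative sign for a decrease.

After the first stage: 2785.68 × 0.76 = 2117.1168.
Second-stage multiplier: 910.36 ÷ 2117.1168 ≈ 0.43.
That is a change of -57.00%.

-57.00%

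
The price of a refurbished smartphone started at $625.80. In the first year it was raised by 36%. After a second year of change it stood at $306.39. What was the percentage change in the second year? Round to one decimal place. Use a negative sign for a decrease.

-64.0%

After the first year: $625.80 × 1.36 = $851.088.
Second-year multiplier: $306.39 ÷ $851.088 ≈ 0.36.
That is a change of -64.0%.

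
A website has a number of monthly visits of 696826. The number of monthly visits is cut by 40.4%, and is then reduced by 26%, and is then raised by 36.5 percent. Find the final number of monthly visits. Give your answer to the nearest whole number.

419503

Each change multiplies by a factor: 0.596 × 0.74 × 1.365 = 0.6020196.
696826 × 0.6020196 = 419502.9097896 ≈ 419503.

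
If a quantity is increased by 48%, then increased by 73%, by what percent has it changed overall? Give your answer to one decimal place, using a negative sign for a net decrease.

156.0%

A 48% increase multiplies by 1.48.
Then a 73% increase: 1.48 × 1.73 = 2.5604.
Overall factor 2.5604, i.e. 156.0%.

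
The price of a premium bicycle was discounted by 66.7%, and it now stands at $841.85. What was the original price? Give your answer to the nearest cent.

The overall multiplier applied was 0.333.
So the original price was $841.85 ÷ 0.333 ≈ $2528.08.

$2528.08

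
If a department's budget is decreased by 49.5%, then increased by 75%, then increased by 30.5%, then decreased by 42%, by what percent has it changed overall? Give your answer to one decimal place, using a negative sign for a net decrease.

A 49.5% decrease multiplies by 0.505.
Then a 75% increase: 0.505 × 1.75 = 0.88375.
Then a 30.5% increase: 0.88375 × 1.305 = 1.15329375.
Then a 42% decrease: 1.15329375 × 0.58 = 0.668910375.
Overall factor 0.668910375, i.e. -33.1%.

-33.1%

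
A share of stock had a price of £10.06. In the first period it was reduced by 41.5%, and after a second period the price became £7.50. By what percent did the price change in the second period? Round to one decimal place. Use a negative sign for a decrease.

27.4%

After the first period: £10.06 × 0.585 = £5.8851.
Second-period multiplier: £7.50 ÷ £5.8851 ≈ 1.2744.
That is a change of 27.4%.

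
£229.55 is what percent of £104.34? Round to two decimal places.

220.00%

£229.55 ÷ £104.34 ≈ 220.00%.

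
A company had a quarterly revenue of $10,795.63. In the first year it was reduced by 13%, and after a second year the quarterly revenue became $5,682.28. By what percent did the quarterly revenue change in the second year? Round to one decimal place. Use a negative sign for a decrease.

After the first year: $10,795.63 × 0.87 = $9392.1981.
Second-year multiplier: $5,682.28 ÷ $9392.1981 ≈ 0.605.
That is a change of -39.5%.

-39.5%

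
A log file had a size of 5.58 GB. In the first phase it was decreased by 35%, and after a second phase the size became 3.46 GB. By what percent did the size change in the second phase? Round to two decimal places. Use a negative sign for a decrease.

-4.60%

After the first phase: 5.58 × 0.65 = 3.627.
Second-phase multiplier: 3.46 ÷ 3.627 ≈ 0.953956.
That is a change of -4.60%.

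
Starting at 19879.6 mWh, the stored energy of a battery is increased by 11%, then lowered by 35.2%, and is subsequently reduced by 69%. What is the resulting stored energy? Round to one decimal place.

4432.7 mWh

Apply the 11% increase: 19879.6 × 1.11 = 22066.356.
After the 35.2% decrease: 22066.356 × 0.648 = 14298.998688.
After the 69% decrease: 14298.998688 × 0.31 = 4432.68959328 ≈ 4432.7.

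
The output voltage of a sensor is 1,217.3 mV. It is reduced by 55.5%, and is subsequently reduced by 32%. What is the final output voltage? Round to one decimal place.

368.4 mV

55.5% decrease: 1,217.3 × 0.445 = 541.6985.
32% decrease: 541.6985 × 0.68 = 368.35498 ≈ 368.4.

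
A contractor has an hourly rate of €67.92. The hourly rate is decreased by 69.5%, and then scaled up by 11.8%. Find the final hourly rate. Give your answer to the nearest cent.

69.5% decrease: €67.92 × 0.305 = €20.7156.
Apply the 11.8% increase: €20.7156 × 1.118 = €23.1600408 ≈ €23.16.

€23.16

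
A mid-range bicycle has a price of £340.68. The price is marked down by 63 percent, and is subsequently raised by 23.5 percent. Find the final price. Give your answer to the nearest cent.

Apply the 63% decrease: £340.68 × 0.37 = £126.0516.
After the 23.5% increase: £126.0516 × 1.235 = £155.673726 ≈ £155.67.

£155.67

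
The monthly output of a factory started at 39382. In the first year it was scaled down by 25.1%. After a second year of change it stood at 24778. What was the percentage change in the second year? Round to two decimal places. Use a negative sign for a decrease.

After the first year: 39382 × 0.749 = 29497.118.
Second-year multiplier: 24778 ÷ 29497.118 ≈ 0.840014.
That is a change of -16.00%.

-16.00%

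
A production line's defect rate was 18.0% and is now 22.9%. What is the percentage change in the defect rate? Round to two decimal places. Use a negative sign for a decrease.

The change is 22.9 − 18.0 = 4.9 percentage points.
Relative to the original 18.0%, that is 4.9 ÷ 18.0 ≈ 27.22%.

27.22%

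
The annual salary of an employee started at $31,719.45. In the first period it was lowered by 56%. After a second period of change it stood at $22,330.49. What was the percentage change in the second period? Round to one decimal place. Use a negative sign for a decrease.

After the first period: $31,719.45 × 0.44 = $13956.558.
Second-period multiplier: $22,330.49 ÷ $13956.558 ≈ 1.6.
That is a change of 60.0%.

60.0%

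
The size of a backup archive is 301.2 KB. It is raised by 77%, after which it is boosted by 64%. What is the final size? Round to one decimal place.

874.3 KB

Each change multiplies by a factor: 1.77 × 1.64 = 2.9028.
301.2 × 2.9028 = 874.32336 ≈ 874.3.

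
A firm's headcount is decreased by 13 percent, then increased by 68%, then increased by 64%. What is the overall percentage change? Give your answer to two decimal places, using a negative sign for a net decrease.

A 13% decrease multiplies by 0.87.
Then a 68% increase: 0.87 × 1.68 = 1.4616.
Then a 64% increase: 1.4616 × 1.64 = 2.397024.
Overall factor 2.397024, i.e. 139.70%.

139.70%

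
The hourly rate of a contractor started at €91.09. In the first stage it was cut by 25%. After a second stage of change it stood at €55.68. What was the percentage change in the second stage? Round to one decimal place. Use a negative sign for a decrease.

-18.5%

After the first stage: €91.09 × 0.75 = €68.3175.
Second-stage multiplier: €55.68 ÷ €68.3175 ≈ 0.81502.
That is a change of -18.5%.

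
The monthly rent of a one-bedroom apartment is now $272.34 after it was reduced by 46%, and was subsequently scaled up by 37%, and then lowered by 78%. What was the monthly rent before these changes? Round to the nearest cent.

Undoing the 78% decrease: $272.34 ÷ 0.22 ≈ $1237.909091.
Undoing the 37% increase: $1237.909091 ÷ 1.37 ≈ $903.583278.
Undoing the 46% decrease: $903.583278 ÷ 0.54 ≈ $1,673.30.

$1,673.30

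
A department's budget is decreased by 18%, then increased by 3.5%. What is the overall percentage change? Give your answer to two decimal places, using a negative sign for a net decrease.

The combined multiplier is 0.82 × 1.035 = 0.8487.
That corresponds to a decrease of 15.13%.

-15.13%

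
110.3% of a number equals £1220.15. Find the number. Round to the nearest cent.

£1220.15 ÷ 1.103 ≈ £1106.21.

£1106.21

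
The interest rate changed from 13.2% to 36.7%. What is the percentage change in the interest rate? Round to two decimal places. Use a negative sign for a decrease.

178.03%

The change is 36.7 − 13.2 = 23.5 percentage points.
Relative to the original 13.2%, that is 23.5 ÷ 13.2 ≈ 178.03%.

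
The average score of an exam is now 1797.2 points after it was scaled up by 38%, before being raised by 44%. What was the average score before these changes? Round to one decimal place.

904.4 points

Undoing the 44% increase: 1797.2 ÷ 1.44 ≈ 1248.055556.
Undoing the 38% increase: 1248.055556 ÷ 1.38 ≈ 904.4 points.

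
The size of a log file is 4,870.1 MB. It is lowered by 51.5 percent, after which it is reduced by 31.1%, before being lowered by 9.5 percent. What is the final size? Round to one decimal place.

51.5% decrease: 4,870.1 × 0.485 = 2361.9985.
Apply the 31.1% decrease: 2361.9985 × 0.689 = 1627.4169665.
Apply the 9.5% decrease: 1627.4169665 × 0.905 = 1472.8123546825 ≈ 1,472.8.

1,472.8 MB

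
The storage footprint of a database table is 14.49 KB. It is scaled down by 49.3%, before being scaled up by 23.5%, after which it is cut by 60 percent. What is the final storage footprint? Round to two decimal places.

Apply the 49.3% decrease: 14.49 × 0.507 = 7.34643.
23.5% increase: 7.34643 × 1.235 = 9.07284105.
60% decrease: 9.07284105 × 0.4 = 3.62913642 ≈ 3.63.

3.63 KB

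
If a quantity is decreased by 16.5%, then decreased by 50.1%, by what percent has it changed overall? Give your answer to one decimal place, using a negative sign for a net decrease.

A 16.5% decrease multiplies by 0.835.
Then a 50.1% decrease: 0.835 × 0.499 = 0.416665.
Overall factor 0.416665, i.e. -58.3%.

-58.3%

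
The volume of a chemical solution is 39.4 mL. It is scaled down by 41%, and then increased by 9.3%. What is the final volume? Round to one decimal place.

25.4 mL

Apply the 41% decrease: 39.4 × 0.59 = 23.246.
9.3% increase: 23.246 × 1.093 = 25.407878 ≈ 25.4.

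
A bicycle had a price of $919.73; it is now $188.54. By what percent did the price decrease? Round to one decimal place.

Change: $188.54 − $919.73 = -$731.19.
Relative to the original: -$731.19 ÷ $919.73 ≈ -79.5%.
So the price decreased by 79.5%.

79.5%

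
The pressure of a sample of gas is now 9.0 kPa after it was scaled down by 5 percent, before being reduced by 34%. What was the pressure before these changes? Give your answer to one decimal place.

Undoing the 34% decrease: 9.0 ÷ 0.66 ≈ 13.636364.
Undoing the 5% decrease: 13.636364 ÷ 0.95 ≈ 14.4 kPa.

14.4 kPa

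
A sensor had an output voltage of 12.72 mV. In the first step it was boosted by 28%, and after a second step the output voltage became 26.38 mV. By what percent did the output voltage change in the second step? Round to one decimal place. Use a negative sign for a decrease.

After the first step: 12.72 × 1.28 = 16.2816.
Second-step multiplier: 26.38 ÷ 16.2816 ≈ 1.62023.
That is a change of 62.0%.

62.0%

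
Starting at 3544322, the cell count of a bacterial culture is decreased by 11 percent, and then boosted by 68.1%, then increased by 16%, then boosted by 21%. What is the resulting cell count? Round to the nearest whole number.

7442764

After the 11% decrease: 3544322 × 0.89 = 3154446.58.
68.1% increase: 3154446.58 × 1.681 = 5302624.70098.
Apply the 16% increase: 5302624.70098 × 1.16 = 6151044.6531368.
Apply the 21% increase: 6151044.6531368 × 1.21 = 7442764.030295528 ≈ 7442764.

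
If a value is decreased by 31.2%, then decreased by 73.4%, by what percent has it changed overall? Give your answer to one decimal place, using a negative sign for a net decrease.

-81.7%

The combined multiplier is 0.688 × 0.266 = 0.183008.
That corresponds to a decrease of 81.7%.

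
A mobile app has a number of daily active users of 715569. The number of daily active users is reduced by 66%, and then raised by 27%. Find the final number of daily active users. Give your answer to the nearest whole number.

308983

Each change multiplies by a factor: 0.34 × 1.27 = 0.4318.
715569 × 0.4318 = 308982.6942 ≈ 308983.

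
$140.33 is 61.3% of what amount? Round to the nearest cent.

$228.92

$140.33 ÷ 0.613 ≈ $228.92.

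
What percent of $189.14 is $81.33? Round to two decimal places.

$81.33 ÷ $189.14 ≈ 43.00%.

43.00%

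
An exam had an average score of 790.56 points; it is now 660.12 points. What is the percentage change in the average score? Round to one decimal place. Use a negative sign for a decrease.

-16.5%

Change: 660.12 − 790.56 = -130.44.
Relative to the original: -130.44 ÷ 790.56 ≈ -16.5%.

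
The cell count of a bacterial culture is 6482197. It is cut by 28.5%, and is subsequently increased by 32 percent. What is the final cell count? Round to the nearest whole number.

6117898

Each change multiplies by a factor: 0.715 × 1.32 = 0.9438.
6482197 × 0.9438 = 6117897.5286 ≈ 6117898.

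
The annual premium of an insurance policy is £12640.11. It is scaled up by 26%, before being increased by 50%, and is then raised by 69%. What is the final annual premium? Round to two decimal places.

£40373.78

Apply the 26% increase: £12640.11 × 1.26 = £15926.5386.
After the 50% increase: £15926.5386 × 1.5 = £23889.8079.
After the 69% increase: £23889.8079 × 1.69 = £40373.775351 ≈ £40373.78.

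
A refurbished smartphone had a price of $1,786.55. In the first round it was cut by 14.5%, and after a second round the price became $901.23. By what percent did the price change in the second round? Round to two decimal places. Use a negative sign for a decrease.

After the first round: $1,786.55 × 0.855 = $1527.50025.
Second-round multiplier: $901.23 ÷ $1527.50025 ≈ 0.590003.
That is a change of -41.00%.

-41.00%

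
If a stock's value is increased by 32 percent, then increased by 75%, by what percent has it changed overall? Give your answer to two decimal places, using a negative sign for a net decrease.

131.00%

The combined multiplier is 1.32 × 1.75 = 2.31.
That corresponds to an increase of 131.00%.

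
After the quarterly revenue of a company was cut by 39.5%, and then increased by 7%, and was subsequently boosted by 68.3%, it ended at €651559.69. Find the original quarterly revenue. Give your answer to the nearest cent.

€598040.97

The overall multiplier applied was 0.605 × 1.07 × 1.683 = 1.08949005.
So the original quarterly revenue was €651559.69 ÷ 1.08949005 ≈ €598040.97.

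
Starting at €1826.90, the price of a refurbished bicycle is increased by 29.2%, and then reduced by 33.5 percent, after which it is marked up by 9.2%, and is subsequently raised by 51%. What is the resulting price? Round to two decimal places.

€2588.20

29.2% increase: €1826.90 × 1.292 = €2360.3548.
33.5% decrease: €2360.3548 × 0.665 = €1569.635942.
9.2% increase: €1569.635942 × 1.092 = €1714.042448664.
After the 51% increase: €1714.042448664 × 1.51 = €2588.20409748264 ≈ €2588.20.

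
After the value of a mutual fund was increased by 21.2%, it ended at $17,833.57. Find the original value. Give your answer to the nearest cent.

The overall multiplier applied was 1.212.
So the original value was $17,833.57 ÷ 1.212 ≈ $14,714.17.

$14,714.17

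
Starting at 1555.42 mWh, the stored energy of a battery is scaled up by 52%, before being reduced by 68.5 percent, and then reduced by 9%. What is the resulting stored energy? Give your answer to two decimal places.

Apply the 52% increase: 1555.42 × 1.52 = 2364.2384.
After the 68.5% decrease: 2364.2384 × 0.315 = 744.735096.
9% decrease: 744.735096 × 0.91 = 677.70893736 ≈ 677.71.

677.71 mWh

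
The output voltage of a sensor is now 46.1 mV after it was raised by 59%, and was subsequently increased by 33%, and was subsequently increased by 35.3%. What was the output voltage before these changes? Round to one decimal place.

The overall multiplier applied was 1.59 × 1.33 × 1.353 = 2.8611891.
So the original output voltage was 46.1 ÷ 2.8611891 ≈ 16.1 mV.

16.1 mV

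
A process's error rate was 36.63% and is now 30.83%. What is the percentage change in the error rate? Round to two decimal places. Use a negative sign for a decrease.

-15.83%

The change is 30.83 − 36.63 = -5.80 percentage points.
Relative to the original 36.63%, that is -5.80 ÷ 36.63 ≈ -15.83%.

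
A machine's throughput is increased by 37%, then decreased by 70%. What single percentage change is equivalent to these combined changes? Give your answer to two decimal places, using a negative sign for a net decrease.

A 37% increase multiplies by 1.37.
Then a 70% decrease: 1.37 × 0.3 = 0.411.
Overall factor 0.411, i.e. -58.90%.

-58.90%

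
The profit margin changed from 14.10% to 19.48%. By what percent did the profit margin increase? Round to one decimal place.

The change is 19.48 − 14.10 = 5.38 percentage points.
Relative to the original 14.10%, that is 5.38 ÷ 14.10 ≈ 38.2%.
So the profit margin rose by 38.2%.

38.2%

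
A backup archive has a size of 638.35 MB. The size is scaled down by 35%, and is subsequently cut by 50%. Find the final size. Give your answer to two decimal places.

207.46 MB

Apply the 35% decrease: 638.35 × 0.65 = 414.9275.
50% decrease: 414.9275 × 0.5 = 207.46375 ≈ 207.46.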